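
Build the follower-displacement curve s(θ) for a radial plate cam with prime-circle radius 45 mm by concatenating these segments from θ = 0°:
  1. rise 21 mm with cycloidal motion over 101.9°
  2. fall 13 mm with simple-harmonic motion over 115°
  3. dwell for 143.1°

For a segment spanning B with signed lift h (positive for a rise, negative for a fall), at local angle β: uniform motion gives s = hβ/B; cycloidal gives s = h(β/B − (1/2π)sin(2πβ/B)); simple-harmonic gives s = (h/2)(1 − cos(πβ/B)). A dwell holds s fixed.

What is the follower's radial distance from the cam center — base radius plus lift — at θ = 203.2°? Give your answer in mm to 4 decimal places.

seg 1 [0°–101.9°] cycloidal, h=21: full span → s += 21 → s = 21.0000
seg 2 [101.9°–216.9°] simple-harmonic, h=-13: θ=203.2° here. β=101.3, B=115. -13/2·(1 − cos(π·0.8809)) = -12.5501 → s = 8.4499
radial distance = base radius + s = 45 + 8.4499 = 53.4499

53.4499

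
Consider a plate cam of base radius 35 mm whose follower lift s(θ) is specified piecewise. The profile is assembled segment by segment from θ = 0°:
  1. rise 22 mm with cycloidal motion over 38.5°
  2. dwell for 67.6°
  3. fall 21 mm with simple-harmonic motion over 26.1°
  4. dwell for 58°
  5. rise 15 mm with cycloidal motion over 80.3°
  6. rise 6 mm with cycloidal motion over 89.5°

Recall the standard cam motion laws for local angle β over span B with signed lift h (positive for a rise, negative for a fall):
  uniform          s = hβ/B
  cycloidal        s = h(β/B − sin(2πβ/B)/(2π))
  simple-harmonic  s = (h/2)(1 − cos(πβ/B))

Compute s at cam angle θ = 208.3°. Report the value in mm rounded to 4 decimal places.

seg 1 [0°–38.5°] cycloidal, h=22: full span → s += 22 → s = 22.0000
seg 2 [38.5°–106.1°] dwell: s stays 22.0000
seg 3 [106.1°–132.2°] simple-harmonic, h=-21: full span → s += -21 → s = 1.0000
seg 4 [132.2°–190.2°] dwell: s stays 1.0000
seg 5 [190.2°–270.5°] cycloidal, h=15: θ=208.3° here. β=18.1, B=80.3. 15·(0.2254 − sin(2π·0.2254)/(2π)) = 1.0222 → s = 2.0222

2.0222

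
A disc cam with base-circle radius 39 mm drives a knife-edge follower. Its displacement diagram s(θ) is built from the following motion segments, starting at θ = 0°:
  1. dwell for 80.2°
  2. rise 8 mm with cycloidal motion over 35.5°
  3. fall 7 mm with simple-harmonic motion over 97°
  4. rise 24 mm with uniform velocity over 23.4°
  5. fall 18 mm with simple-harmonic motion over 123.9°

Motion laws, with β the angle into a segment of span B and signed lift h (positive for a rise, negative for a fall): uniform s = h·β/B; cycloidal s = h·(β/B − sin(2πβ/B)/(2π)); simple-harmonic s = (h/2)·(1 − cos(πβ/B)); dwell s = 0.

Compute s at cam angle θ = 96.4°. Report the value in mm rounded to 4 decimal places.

seg 1 [0°–80.2°] dwell: s stays 0.0000
seg 2 [80.2°–115.7°] cycloidal, h=8: θ=96.4° here. β=16.2, B=35.5. 8·(0.4563 − sin(2π·0.4563)/(2π)) = 3.3058 → s = 3.3058

3.3058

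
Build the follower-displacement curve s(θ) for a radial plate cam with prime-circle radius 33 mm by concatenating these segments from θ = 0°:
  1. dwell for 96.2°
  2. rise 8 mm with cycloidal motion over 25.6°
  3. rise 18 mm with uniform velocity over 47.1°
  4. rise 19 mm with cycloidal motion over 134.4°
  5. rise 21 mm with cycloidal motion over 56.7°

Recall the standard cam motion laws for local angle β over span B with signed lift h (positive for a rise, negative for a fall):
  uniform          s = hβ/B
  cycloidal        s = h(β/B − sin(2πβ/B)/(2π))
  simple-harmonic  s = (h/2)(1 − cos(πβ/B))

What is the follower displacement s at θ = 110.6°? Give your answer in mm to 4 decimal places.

seg 1 [0°–96.2°] dwell: s stays 0.0000
seg 2 [96.2°–121.8°] cycloidal, h=8: θ=110.6° here. β=14.4, B=25.6. 8·(0.5625 − sin(2π·0.5625)/(2π)) = 4.9872 → s = 4.9872

4.9872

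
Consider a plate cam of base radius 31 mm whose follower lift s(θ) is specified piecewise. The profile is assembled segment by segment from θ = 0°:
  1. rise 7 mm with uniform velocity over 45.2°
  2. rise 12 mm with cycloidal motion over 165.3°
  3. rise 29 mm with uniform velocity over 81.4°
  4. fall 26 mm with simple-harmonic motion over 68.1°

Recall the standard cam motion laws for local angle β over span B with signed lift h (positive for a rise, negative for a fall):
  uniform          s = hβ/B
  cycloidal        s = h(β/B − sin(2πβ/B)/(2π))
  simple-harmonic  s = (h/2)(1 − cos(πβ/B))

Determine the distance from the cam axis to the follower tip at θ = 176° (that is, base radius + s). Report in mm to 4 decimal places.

seg 1 [0°–45.2°] uniform, h=7: full span → s += 7 → s = 7.0000
seg 2 [45.2°–210.5°] cycloidal, h=12: θ=176° here. β=130.8, B=165.3. 12·(0.7913 − sin(2π·0.7913)/(2π)) = 11.3414 → s = 18.3414
radial distance = base radius + s = 31 + 18.3414 = 49.3414

49.3414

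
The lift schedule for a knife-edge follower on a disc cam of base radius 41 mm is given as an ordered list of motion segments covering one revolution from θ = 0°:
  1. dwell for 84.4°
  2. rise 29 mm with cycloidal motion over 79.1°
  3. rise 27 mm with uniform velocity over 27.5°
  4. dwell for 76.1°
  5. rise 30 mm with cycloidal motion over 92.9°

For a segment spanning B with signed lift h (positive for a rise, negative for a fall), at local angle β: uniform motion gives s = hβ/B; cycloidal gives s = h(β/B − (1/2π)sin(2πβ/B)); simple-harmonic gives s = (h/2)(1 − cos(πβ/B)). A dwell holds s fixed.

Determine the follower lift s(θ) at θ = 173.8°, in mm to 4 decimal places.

seg 1 [0°–84.4°] dwell: s stays 0.0000
seg 2 [84.4°–163.5°] cycloidal, h=29: full span → s += 29 → s = 29.0000
seg 3 [163.5°–191°] uniform, h=27: θ=173.8° here. β=10.3, B=27.5. 27·10.3/27.5 = 10.1127 → s = 39.1127

39.1127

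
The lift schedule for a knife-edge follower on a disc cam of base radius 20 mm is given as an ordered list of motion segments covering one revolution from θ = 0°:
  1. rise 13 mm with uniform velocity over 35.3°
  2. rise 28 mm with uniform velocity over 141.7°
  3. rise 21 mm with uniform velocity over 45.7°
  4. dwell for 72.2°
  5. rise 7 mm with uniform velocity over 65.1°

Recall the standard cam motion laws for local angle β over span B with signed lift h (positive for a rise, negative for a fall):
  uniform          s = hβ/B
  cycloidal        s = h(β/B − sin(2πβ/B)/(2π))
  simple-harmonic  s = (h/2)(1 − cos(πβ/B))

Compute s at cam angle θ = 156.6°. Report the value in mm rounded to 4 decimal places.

seg 1 [0°–35.3°] uniform, h=13: full span → s += 13 → s = 13.0000
seg 2 [35.3°–177°] uniform, h=28: θ=156.6° here. β=121.3, B=141.7. 28·121.3/141.7 = 23.9689 → s = 36.9689

36.9689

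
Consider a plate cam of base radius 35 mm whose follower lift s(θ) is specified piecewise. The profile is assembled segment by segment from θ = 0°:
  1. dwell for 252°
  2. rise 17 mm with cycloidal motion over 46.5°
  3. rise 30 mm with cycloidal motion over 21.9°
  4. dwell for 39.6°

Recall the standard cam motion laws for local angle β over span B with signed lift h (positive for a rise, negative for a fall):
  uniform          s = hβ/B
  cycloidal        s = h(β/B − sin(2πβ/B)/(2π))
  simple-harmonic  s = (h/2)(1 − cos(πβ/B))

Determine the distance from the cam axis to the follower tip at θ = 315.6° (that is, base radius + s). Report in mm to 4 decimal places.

seg 1 [0°–252°] dwell: s stays 0.0000
seg 2 [252°–298.5°] cycloidal, h=17: full span → s += 17 → s = 17.0000
seg 3 [298.5°–320.4°] cycloidal, h=30: θ=315.6° here. β=17.1, B=21.9. 30·(0.7808 − sin(2π·0.7808)/(2π)) = 28.1101 → s = 45.1101
radial distance = base radius + s = 35 + 45.1101 = 80.1101

80.1101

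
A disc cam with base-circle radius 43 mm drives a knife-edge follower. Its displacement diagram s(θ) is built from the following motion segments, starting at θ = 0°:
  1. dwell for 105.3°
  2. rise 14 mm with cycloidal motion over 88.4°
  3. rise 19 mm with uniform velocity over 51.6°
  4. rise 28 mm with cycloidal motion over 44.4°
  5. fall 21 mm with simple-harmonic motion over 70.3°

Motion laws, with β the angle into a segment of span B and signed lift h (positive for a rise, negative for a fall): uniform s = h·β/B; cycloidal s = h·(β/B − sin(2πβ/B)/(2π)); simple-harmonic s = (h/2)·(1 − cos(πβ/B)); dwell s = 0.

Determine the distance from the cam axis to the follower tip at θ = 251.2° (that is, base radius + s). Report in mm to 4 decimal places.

seg 1 [0°–105.3°] dwell: s stays 0.0000
seg 2 [105.3°–193.7°] cycloidal, h=14: full span → s += 14 → s = 14.0000
seg 3 [193.7°–245.3°] uniform, h=19: full span → s += 19 → s = 33.0000
seg 4 [245.3°–289.7°] cycloidal, h=28: θ=251.2° here. β=5.9, B=44.4. 28·(0.1329 − sin(2π·0.1329)/(2π)) = 0.4175 → s = 33.4175
radial distance = base radius + s = 43 + 33.4175 = 76.4175

76.4175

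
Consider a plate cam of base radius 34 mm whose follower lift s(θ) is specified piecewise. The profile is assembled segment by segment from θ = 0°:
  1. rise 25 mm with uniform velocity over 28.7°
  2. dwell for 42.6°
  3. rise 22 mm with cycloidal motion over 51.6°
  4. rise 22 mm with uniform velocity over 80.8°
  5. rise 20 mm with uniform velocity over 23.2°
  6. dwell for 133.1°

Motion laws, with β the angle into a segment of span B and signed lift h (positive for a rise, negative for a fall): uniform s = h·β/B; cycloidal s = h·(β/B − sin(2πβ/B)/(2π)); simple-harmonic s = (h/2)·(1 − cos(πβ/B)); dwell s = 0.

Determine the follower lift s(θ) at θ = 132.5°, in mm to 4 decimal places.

seg 1 [0°–28.7°] uniform, h=25: full span → s += 25 → s = 25.0000
seg 2 [28.7°–71.3°] dwell: s stays 25.0000
seg 3 [71.3°–122.9°] cycloidal, h=22: full span → s += 22 → s = 47.0000
seg 4 [122.9°–203.7°] uniform, h=22: θ=132.5° here. β=9.6, B=80.8. 22·9.6/80.8 = 2.6139 → s = 49.6139

49.6139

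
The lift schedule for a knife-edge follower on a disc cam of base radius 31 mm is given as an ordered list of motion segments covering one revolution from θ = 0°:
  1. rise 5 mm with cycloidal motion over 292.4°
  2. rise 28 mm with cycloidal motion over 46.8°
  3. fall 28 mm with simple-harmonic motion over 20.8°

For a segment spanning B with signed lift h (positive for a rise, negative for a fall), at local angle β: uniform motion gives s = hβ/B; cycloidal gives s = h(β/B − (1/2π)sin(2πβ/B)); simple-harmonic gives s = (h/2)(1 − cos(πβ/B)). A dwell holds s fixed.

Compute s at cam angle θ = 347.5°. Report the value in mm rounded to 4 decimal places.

seg 1 [0°–292.4°] cycloidal, h=5: full span → s += 5 → s = 5.0000
seg 2 [292.4°–339.2°] cycloidal, h=28: full span → s += 28 → s = 33.0000
seg 3 [339.2°–360°] simple-harmonic, h=-28: θ=347.5° here. β=8.3, B=20.8. -28/2·(1 − cos(π·0.3990)) = -9.6336 → s = 23.3664

23.3664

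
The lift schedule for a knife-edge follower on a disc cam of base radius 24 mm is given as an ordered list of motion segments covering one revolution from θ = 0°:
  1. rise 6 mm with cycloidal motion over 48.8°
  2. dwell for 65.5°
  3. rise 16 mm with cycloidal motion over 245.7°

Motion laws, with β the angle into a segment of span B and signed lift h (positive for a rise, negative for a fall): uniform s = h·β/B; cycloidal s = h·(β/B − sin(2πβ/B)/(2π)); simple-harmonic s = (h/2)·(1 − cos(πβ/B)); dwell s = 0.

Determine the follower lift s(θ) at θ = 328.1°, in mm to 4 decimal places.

seg 1 [0°–48.8°] cycloidal, h=6: full span → s += 6 → s = 6.0000
seg 2 [48.8°–114.3°] dwell: s stays 6.0000
seg 3 [114.3°–360°] cycloidal, h=16: θ=328.1° here. β=213.8, B=245.7. 16·(0.8702 − sin(2π·0.8702)/(2π)) = 15.7771 → s = 21.7771

21.7771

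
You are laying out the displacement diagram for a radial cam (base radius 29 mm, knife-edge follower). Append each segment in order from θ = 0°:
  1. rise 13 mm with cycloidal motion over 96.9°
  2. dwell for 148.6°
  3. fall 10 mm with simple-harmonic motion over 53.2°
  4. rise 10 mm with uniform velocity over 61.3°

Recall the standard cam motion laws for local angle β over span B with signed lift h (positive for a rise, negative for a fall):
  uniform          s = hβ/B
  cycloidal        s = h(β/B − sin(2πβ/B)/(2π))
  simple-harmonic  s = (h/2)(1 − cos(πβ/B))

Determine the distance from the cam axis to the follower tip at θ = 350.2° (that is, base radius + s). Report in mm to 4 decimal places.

seg 1 [0°–96.9°] cycloidal, h=13: full span → s += 13 → s = 13.0000
seg 2 [96.9°–245.5°] dwell: s stays 13.0000
seg 3 [245.5°–298.7°] simple-harmonic, h=-10: full span → s += -10 → s = 3.0000
seg 4 [298.7°–360°] uniform, h=10: θ=350.2° here. β=51.5, B=61.3. 10·51.5/61.3 = 8.4013 → s = 11.4013
radial distance = base radius + s = 29 + 11.4013 = 40.4013

40.4013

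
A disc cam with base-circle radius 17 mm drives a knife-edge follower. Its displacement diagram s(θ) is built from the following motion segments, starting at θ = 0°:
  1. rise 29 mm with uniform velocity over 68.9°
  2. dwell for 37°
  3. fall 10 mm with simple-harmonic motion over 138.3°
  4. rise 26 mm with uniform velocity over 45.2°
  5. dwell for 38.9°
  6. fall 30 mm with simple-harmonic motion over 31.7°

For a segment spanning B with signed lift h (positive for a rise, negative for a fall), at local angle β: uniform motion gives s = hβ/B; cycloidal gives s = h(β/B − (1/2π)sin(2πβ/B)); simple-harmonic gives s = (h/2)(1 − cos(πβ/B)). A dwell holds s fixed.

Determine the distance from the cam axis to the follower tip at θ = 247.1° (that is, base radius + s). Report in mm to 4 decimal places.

seg 1 [0°–68.9°] uniform, h=29: full span → s += 29 → s = 29.0000
seg 2 [68.9°–105.9°] dwell: s stays 29.0000
seg 3 [105.9°–244.2°] simple-harmonic, h=-10: full span → s += -10 → s = 19.0000
seg 4 [244.2°–289.4°] uniform, h=26: θ=247.1° here. β=2.9, B=45.2. 26·2.9/45.2 = 1.6681 → s = 20.6681
radial distance = base radius + s = 17 + 20.6681 = 37.6681

37.6681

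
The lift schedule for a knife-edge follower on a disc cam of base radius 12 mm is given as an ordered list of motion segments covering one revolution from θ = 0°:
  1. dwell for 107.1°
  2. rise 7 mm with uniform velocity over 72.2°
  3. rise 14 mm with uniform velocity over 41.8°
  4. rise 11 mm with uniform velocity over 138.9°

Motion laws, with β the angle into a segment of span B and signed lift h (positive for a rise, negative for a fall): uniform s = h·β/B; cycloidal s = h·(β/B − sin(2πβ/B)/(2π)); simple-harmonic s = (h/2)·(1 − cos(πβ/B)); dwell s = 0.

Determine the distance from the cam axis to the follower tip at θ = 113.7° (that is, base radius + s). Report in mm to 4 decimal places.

seg 1 [0°–107.1°] dwell: s stays 0.0000
seg 2 [107.1°–179.3°] uniform, h=7: θ=113.7° here. β=6.6, B=72.2. 7·6.6/72.2 = 0.6399 → s = 0.6399
radial distance = base radius + s = 12 + 0.6399 = 12.6399

12.6399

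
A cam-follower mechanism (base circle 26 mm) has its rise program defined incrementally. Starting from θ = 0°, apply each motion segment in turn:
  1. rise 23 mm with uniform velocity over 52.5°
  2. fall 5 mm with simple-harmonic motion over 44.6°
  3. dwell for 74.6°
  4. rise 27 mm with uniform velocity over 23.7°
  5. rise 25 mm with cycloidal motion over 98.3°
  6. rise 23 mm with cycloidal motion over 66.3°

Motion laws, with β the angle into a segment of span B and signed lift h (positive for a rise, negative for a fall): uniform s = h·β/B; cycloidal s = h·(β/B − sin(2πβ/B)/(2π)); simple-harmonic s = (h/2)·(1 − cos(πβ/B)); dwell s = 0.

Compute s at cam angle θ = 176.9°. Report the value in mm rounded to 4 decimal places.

seg 1 [0°–52.5°] uniform, h=23: full span → s += 23 → s = 23.0000
seg 2 [52.5°–97.1°] simple-harmonic, h=-5: full span → s += -5 → s = 18.0000
seg 3 [97.1°–171.7°] dwell: s stays 18.0000
seg 4 [171.7°–195.4°] uniform, h=27: θ=176.9° here. β=5.2, B=23.7. 27·5.2/23.7 = 5.9241 → s = 23.9241

23.9241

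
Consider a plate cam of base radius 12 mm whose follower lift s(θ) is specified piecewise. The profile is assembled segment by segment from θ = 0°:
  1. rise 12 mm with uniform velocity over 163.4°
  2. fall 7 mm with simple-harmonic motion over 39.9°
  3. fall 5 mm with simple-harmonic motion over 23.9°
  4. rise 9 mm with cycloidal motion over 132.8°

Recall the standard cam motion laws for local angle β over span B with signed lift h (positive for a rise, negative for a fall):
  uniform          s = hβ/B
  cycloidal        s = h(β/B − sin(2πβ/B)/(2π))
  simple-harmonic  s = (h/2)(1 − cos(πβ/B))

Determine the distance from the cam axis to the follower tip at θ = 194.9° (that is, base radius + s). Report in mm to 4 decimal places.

seg 1 [0°–163.4°] uniform, h=12: full span → s += 12 → s = 12.0000
seg 2 [163.4°–203.3°] simple-harmonic, h=-7: θ=194.9° here. β=31.5, B=39.9. -7/2·(1 − cos(π·0.7895)) = -6.2620 → s = 5.7380
radial distance = base radius + s = 12 + 5.7380 = 17.7380

17.7380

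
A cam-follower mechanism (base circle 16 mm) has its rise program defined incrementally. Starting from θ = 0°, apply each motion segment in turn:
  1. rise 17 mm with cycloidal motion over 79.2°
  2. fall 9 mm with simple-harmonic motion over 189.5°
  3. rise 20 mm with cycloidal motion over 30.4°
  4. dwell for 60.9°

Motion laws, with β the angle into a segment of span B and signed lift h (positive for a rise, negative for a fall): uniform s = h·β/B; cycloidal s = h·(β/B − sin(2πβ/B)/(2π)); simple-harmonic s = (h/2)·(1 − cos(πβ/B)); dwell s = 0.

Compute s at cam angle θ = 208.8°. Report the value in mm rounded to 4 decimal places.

seg 1 [0°–79.2°] cycloidal, h=17: full span → s += 17 → s = 17.0000
seg 2 [79.2°–268.7°] simple-harmonic, h=-9: θ=208.8° here. β=129.6, B=189.5. -9/2·(1 − cos(π·0.6839)) = -6.9576 → s = 10.0424

10.0424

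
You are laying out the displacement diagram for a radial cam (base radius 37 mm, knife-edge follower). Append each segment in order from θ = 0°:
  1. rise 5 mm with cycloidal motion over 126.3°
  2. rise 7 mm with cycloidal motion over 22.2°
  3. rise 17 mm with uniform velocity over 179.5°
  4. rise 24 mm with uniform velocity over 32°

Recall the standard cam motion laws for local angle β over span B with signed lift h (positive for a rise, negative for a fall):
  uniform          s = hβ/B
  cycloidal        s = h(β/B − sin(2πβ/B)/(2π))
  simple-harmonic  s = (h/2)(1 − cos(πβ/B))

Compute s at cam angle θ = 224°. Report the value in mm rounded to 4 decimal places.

seg 1 [0°–126.3°] cycloidal, h=5: full span → s += 5 → s = 5.0000
seg 2 [126.3°–148.5°] cycloidal, h=7: full span → s += 7 → s = 12.0000
seg 3 [148.5°–328°] uniform, h=17: θ=224° here. β=75.5, B=179.5. 17·75.5/179.5 = 7.1504 → s = 19.1504

19.1504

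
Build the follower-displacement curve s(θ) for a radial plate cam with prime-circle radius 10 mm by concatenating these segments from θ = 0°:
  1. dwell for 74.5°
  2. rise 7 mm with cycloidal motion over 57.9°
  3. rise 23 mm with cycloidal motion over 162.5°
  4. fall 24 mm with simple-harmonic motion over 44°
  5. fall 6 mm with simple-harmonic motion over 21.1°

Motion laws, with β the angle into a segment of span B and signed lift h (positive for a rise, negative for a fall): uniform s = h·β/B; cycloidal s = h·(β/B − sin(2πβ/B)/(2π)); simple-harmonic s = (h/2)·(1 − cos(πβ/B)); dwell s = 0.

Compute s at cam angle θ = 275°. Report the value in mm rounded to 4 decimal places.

seg 1 [0°–74.5°] dwell: s stays 0.0000
seg 2 [74.5°–132.4°] cycloidal, h=7: full span → s += 7 → s = 7.0000
seg 3 [132.4°–294.9°] cycloidal, h=23: θ=275° here. β=142.6, B=162.5. 23·(0.8775 − sin(2π·0.8775)/(2π)) = 22.7302 → s = 29.7302

29.7302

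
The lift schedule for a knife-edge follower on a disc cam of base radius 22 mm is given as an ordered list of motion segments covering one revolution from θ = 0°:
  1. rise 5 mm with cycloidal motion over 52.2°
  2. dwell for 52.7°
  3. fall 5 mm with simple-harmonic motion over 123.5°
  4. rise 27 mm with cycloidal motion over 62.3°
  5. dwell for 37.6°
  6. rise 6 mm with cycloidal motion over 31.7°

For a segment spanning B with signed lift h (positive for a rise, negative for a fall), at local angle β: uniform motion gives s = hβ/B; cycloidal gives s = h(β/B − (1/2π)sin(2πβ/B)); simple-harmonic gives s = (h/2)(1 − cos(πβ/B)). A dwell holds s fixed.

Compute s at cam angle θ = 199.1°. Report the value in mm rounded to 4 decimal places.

seg 1 [0°–52.2°] cycloidal, h=5: full span → s += 5 → s = 5.0000
seg 2 [52.2°–104.9°] dwell: s stays 5.0000
seg 3 [104.9°–228.4°] simple-harmonic, h=-5: θ=199.1° here. β=94.2, B=123.5. -5/2·(1 − cos(π·0.7628)) = -4.3372 → s = 0.6628

0.6628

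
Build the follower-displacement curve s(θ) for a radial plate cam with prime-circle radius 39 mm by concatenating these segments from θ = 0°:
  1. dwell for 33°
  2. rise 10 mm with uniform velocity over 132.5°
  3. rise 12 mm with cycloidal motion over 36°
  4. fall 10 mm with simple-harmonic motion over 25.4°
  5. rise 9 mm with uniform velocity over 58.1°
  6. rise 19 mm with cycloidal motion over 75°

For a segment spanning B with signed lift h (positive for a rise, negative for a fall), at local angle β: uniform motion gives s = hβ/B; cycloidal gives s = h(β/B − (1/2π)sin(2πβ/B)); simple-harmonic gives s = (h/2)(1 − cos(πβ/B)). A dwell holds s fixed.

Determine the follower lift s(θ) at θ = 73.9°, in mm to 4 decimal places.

seg 1 [0°–33°] dwell: s stays 0.0000
seg 2 [33°–165.5°] uniform, h=10: θ=73.9° here. β=40.9, B=132.5. 10·40.9/132.5 = 3.0868 → s = 3.0868

3.0868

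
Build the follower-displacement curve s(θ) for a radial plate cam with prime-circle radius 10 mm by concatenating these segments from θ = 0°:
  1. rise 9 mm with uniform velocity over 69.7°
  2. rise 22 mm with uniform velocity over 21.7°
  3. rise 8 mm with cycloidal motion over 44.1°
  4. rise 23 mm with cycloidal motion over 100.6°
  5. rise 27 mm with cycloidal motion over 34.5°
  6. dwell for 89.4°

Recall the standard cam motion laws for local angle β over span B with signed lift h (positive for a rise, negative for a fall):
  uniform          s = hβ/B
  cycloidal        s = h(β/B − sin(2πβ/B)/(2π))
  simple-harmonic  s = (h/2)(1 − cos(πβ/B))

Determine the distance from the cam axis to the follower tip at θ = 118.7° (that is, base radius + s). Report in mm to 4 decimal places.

seg 1 [0°–69.7°] uniform, h=9: full span → s += 9 → s = 9.0000
seg 2 [69.7°–91.4°] uniform, h=22: full span → s += 22 → s = 31.0000
seg 3 [91.4°–135.5°] cycloidal, h=8: θ=118.7° here. β=27.3, B=44.1. 8·(0.6190 − sin(2π·0.6190)/(2π)) = 5.8184 → s = 36.8184
radial distance = base radius + s = 10 + 36.8184 = 46.8184

46.8184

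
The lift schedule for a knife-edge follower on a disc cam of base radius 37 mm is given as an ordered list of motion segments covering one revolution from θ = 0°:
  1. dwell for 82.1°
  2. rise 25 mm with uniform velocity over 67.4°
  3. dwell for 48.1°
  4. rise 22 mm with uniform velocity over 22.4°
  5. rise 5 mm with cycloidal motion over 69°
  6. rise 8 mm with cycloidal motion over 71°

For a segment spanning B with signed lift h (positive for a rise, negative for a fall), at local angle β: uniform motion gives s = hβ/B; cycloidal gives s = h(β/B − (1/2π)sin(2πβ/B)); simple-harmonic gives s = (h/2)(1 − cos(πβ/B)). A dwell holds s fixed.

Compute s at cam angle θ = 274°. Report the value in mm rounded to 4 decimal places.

seg 1 [0°–82.1°] dwell: s stays 0.0000
seg 2 [82.1°–149.5°] uniform, h=25: full span → s += 25 → s = 25.0000
seg 3 [149.5°–197.6°] dwell: s stays 25.0000
seg 4 [197.6°–220°] uniform, h=22: full span → s += 22 → s = 47.0000
seg 5 [220°–289°] cycloidal, h=5: θ=274° here. β=54, B=69. 5·(0.7826 − sin(2π·0.7826)/(2π)) = 4.6922 → s = 51.6922

51.6922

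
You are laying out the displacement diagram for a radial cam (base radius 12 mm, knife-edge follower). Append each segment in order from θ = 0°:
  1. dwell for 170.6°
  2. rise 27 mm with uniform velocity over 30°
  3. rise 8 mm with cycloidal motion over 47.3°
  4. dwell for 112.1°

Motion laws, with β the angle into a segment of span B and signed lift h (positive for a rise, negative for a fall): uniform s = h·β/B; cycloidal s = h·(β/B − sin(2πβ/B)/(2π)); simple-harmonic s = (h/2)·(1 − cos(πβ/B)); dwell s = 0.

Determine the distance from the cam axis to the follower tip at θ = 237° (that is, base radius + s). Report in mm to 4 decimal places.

seg 1 [0°–170.6°] dwell: s stays 0.0000
seg 2 [170.6°–200.6°] uniform, h=27: full span → s += 27 → s = 27.0000
seg 3 [200.6°–247.9°] cycloidal, h=8: θ=237° here. β=36.4, B=47.3. 8·(0.7696 − sin(2π·0.7696)/(2π)) = 7.4201 → s = 34.4201
radial distance = base radius + s = 12 + 34.4201 = 46.4201

46.4201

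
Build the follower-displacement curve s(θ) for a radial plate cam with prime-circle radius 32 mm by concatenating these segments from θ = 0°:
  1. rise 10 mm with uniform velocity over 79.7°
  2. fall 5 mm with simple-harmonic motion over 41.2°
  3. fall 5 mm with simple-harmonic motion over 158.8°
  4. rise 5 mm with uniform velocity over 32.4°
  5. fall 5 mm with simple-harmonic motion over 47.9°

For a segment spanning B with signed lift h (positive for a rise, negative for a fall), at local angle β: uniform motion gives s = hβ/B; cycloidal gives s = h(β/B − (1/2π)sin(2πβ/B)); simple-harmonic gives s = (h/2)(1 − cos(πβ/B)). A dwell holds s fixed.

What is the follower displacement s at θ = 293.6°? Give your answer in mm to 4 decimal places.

seg 1 [0°–79.7°] uniform, h=10: full span → s += 10 → s = 10.0000
seg 2 [79.7°–120.9°] simple-harmonic, h=-5: full span → s += -5 → s = 5.0000
seg 3 [120.9°–279.7°] simple-harmonic, h=-5: full span → s += -5 → s = 0.0000
seg 4 [279.7°–312.1°] uniform, h=5: θ=293.6° here. β=13.9, B=32.4. 5·13.9/32.4 = 2.1451 → s = 2.1451

2.1451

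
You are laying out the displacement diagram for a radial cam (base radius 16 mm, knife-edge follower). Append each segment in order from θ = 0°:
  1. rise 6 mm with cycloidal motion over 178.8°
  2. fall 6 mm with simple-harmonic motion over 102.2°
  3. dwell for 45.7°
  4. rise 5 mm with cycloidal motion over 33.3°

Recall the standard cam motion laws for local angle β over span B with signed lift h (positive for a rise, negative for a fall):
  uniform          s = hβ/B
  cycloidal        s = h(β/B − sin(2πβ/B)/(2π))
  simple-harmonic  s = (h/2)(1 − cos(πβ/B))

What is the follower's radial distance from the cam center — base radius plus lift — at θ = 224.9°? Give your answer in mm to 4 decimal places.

seg 1 [0°–178.8°] cycloidal, h=6: full span → s += 6 → s = 6.0000
seg 2 [178.8°–281°] simple-harmonic, h=-6: θ=224.9° here. β=46.1, B=102.2. -6/2·(1 − cos(π·0.4511)) = -2.5407 → s = 3.4593
radial distance = base radius + s = 16 + 3.4593 = 19.4593

19.4593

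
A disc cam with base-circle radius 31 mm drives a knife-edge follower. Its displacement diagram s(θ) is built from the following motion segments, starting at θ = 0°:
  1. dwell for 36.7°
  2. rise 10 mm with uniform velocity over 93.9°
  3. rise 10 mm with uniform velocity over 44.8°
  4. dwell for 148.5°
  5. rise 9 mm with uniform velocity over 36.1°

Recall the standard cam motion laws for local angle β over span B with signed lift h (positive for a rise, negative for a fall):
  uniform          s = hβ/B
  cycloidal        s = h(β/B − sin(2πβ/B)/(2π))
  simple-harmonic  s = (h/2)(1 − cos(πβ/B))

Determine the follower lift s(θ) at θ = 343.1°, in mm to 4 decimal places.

seg 1 [0°–36.7°] dwell: s stays 0.0000
seg 2 [36.7°–130.6°] uniform, h=10: full span → s += 10 → s = 10.0000
seg 3 [130.6°–175.4°] uniform, h=10: full span → s += 10 → s = 20.0000
seg 4 [175.4°–323.9°] dwell: s stays 20.0000
seg 5 [323.9°–360°] uniform, h=9: θ=343.1° here. β=19.2, B=36.1. 9·19.2/36.1 = 4.7867 → s = 24.7867

24.7867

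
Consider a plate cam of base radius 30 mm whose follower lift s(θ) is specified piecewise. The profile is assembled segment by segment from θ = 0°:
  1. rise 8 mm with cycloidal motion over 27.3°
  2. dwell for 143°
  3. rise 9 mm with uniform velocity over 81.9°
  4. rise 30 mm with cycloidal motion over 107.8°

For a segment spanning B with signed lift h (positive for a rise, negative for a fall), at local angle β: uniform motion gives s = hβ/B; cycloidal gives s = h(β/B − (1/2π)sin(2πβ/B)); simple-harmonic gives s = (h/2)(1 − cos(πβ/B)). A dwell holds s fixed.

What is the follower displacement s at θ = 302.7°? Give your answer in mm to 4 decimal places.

seg 1 [0°–27.3°] cycloidal, h=8: full span → s += 8 → s = 8.0000
seg 2 [27.3°–170.3°] dwell: s stays 8.0000
seg 3 [170.3°–252.2°] uniform, h=9: full span → s += 9 → s = 17.0000
seg 4 [252.2°–360°] cycloidal, h=30: θ=302.7° here. β=50.5, B=107.8. 30·(0.4685 − sin(2π·0.4685)/(2π)) = 13.1138 → s = 30.1138

30.1138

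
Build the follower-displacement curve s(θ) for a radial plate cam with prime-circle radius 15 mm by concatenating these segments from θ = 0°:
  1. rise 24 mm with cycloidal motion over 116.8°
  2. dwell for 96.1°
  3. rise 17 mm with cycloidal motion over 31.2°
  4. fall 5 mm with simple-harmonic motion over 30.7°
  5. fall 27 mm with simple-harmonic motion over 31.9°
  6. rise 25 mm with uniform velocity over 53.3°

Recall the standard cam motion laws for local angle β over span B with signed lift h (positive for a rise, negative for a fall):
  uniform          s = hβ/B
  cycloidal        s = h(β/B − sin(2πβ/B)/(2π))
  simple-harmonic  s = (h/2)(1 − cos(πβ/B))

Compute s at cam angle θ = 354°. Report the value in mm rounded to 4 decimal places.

seg 1 [0°–116.8°] cycloidal, h=24: full span → s += 24 → s = 24.0000
seg 2 [116.8°–212.9°] dwell: s stays 24.0000
seg 3 [212.9°–244.1°] cycloidal, h=17: full span → s += 17 → s = 41.0000
seg 4 [244.1°–274.8°] simple-harmonic, h=-5: full span → s += -5 → s = 36.0000
seg 5 [274.8°–306.7°] simple-harmonic, h=-27: full span → s += -27 → s = 9.0000
seg 6 [306.7°–360°] uniform, h=25: θ=354° here. β=47.3, B=53.3. 25·47.3/53.3 = 22.1857 → s = 31.1857

31.1857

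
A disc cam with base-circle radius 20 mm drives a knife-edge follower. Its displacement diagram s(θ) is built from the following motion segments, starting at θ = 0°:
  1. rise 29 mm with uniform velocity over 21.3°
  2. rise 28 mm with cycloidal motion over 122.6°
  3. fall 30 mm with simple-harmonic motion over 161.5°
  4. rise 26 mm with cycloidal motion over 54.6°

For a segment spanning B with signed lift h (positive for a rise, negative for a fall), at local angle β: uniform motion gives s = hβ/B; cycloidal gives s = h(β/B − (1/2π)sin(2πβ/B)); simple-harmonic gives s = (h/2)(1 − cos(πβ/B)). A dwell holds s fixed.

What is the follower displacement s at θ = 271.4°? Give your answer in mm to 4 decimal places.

seg 1 [0°–21.3°] uniform, h=29: full span → s += 29 → s = 29.0000
seg 2 [21.3°–143.9°] cycloidal, h=28: full span → s += 28 → s = 57.0000
seg 3 [143.9°–305.4°] simple-harmonic, h=-30: θ=271.4° here. β=127.5, B=161.5. -30/2·(1 − cos(π·0.7895)) = -26.8371 → s = 30.1629

30.1629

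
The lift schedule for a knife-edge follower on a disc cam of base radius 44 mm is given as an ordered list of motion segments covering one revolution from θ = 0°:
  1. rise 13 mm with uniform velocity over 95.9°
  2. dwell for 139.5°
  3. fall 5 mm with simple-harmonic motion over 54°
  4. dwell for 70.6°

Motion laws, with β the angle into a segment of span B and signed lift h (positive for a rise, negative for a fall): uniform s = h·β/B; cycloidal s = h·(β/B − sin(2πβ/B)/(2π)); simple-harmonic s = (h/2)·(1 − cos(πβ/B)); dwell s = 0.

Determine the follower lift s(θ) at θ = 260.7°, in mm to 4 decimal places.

seg 1 [0°–95.9°] uniform, h=13: full span → s += 13 → s = 13.0000
seg 2 [95.9°–235.4°] dwell: s stays 13.0000
seg 3 [235.4°–289.4°] simple-harmonic, h=-5: θ=260.7° here. β=25.3, B=54. -5/2·(1 − cos(π·0.4685)) = -2.2531 → s = 10.7469

10.7469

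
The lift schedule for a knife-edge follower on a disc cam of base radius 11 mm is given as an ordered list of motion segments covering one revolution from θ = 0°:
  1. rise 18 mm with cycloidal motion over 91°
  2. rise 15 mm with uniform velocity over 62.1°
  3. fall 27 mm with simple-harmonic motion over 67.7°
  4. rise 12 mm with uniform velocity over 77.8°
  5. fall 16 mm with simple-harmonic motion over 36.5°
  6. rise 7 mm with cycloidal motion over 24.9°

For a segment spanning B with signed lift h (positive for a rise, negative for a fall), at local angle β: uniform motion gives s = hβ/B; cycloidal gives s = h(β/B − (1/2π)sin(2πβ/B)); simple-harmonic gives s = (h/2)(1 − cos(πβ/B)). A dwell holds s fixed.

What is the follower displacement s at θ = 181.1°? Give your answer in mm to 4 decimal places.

seg 1 [0°–91°] cycloidal, h=18: full span → s += 18 → s = 18.0000
seg 2 [91°–153.1°] uniform, h=15: full span → s += 15 → s = 33.0000
seg 3 [153.1°–220.8°] simple-harmonic, h=-27: θ=181.1° here. β=28, B=67.7. -27/2·(1 − cos(π·0.4136)) = -9.8800 → s = 23.1200

23.1200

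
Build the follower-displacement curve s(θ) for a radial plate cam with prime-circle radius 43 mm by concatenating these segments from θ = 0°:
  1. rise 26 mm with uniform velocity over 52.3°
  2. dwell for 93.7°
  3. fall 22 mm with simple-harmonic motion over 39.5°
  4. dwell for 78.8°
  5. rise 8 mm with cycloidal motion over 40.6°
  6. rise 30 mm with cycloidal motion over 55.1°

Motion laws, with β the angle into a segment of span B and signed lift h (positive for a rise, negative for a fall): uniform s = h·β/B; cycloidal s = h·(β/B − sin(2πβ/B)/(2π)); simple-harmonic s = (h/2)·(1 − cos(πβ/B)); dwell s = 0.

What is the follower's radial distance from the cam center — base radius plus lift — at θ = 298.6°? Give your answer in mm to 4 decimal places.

seg 1 [0°–52.3°] uniform, h=26: full span → s += 26 → s = 26.0000
seg 2 [52.3°–146°] dwell: s stays 26.0000
seg 3 [146°–185.5°] simple-harmonic, h=-22: full span → s += -22 → s = 4.0000
seg 4 [185.5°–264.3°] dwell: s stays 4.0000
seg 5 [264.3°–304.9°] cycloidal, h=8: θ=298.6° here. β=34.3, B=40.6. 8·(0.8448 − sin(2π·0.8448)/(2π)) = 7.8125 → s = 11.8125
radial distance = base radius + s = 43 + 11.8125 = 54.8125

54.8125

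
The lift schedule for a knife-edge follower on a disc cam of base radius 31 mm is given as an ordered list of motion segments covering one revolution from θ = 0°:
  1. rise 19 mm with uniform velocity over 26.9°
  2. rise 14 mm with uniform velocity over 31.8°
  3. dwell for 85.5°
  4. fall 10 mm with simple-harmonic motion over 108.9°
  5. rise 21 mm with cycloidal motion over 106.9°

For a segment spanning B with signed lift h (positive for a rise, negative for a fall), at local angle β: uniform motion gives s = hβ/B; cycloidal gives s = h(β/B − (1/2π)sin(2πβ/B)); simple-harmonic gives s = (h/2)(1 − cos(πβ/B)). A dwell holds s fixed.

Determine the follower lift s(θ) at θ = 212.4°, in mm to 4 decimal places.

seg 1 [0°–26.9°] uniform, h=19: full span → s += 19 → s = 19.0000
seg 2 [26.9°–58.7°] uniform, h=14: full span → s += 14 → s = 33.0000
seg 3 [58.7°–144.2°] dwell: s stays 33.0000
seg 4 [144.2°–253.1°] simple-harmonic, h=-10: θ=212.4° here. β=68.2, B=108.9. -10/2·(1 − cos(π·0.6263)) = -6.9317 → s = 26.0683

26.0683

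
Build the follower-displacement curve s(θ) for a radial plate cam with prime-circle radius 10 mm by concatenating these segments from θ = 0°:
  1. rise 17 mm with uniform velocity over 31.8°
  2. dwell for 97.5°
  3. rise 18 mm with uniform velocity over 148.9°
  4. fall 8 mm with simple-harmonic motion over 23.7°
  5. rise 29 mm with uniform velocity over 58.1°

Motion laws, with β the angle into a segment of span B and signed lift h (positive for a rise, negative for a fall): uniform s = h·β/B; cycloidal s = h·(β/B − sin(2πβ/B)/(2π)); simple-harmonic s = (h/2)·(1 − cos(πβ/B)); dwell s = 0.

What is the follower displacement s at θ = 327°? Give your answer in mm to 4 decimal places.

seg 1 [0°–31.8°] uniform, h=17: full span → s += 17 → s = 17.0000
seg 2 [31.8°–129.3°] dwell: s stays 17.0000
seg 3 [129.3°–278.2°] uniform, h=18: full span → s += 18 → s = 35.0000
seg 4 [278.2°–301.9°] simple-harmonic, h=-8: full span → s += -8 → s = 27.0000
seg 5 [301.9°–360°] uniform, h=29: θ=327° here. β=25.1, B=58.1. 29·25.1/58.1 = 12.5284 → s = 39.5284

39.5284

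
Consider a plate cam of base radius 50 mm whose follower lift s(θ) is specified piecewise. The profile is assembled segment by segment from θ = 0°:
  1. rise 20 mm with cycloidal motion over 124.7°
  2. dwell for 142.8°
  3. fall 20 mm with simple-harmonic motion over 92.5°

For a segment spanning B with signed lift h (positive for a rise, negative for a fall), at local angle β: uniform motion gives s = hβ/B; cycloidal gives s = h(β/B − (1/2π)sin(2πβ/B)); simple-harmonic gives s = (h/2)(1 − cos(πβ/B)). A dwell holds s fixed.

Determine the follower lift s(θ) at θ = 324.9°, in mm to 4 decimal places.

seg 1 [0°–124.7°] cycloidal, h=20: full span → s += 20 → s = 20.0000
seg 2 [124.7°–267.5°] dwell: s stays 20.0000
seg 3 [267.5°–360°] simple-harmonic, h=-20: θ=324.9° here. β=57.4, B=92.5. -20/2·(1 − cos(π·0.6205)) = -13.6970 → s = 6.3030

6.3030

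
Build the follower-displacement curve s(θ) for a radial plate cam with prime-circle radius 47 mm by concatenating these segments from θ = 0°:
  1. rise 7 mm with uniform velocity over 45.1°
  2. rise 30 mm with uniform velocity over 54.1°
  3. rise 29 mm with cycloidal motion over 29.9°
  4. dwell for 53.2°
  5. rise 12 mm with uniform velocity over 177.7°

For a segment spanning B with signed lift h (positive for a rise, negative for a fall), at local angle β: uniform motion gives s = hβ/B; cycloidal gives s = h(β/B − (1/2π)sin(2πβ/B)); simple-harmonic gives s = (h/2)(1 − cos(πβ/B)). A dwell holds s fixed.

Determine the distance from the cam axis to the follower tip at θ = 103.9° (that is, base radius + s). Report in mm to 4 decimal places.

seg 1 [0°–45.1°] uniform, h=7: full span → s += 7 → s = 7.0000
seg 2 [45.1°–99.2°] uniform, h=30: full span → s += 30 → s = 37.0000
seg 3 [99.2°–129.1°] cycloidal, h=29: θ=103.9° here. β=4.7, B=29.9. 29·(0.1572 − sin(2π·0.1572)/(2π)) = 0.7058 → s = 37.7058
radial distance = base radius + s = 47 + 37.7058 = 84.7058

84.7058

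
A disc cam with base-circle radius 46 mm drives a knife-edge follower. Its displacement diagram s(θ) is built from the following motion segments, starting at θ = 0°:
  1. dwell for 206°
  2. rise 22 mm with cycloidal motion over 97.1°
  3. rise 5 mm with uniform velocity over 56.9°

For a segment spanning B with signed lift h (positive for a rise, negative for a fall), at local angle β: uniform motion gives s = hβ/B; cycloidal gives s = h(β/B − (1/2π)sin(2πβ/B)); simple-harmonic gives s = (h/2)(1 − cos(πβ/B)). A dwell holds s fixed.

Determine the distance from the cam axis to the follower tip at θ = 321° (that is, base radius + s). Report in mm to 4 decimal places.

seg 1 [0°–206°] dwell: s stays 0.0000
seg 2 [206°–303.1°] cycloidal, h=22: full span → s += 22 → s = 22.0000
seg 3 [303.1°–360°] uniform, h=5: θ=321° here. β=17.9, B=56.9. 5·17.9/56.9 = 1.5729 → s = 23.5729
radial distance = base radius + s = 46 + 23.5729 = 69.5729

69.5729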